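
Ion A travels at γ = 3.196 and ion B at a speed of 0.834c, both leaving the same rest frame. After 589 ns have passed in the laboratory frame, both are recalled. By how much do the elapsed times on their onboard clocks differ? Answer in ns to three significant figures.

|τ_A − τ_B| = 141 ns

A: γ = 3.196; τ_A = 589/3.196 = 184.3 ns.
B: γ = 1/√(1 − 0.834²) = 1/√0.3044 = 1.812; τ_B = 589/1.812 = 325.0 ns.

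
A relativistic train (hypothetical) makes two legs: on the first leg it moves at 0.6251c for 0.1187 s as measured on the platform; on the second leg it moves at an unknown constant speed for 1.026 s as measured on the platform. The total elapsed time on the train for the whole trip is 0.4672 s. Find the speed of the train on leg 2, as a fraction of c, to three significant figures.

β = 0.931

Leg 1: γ = 1/√(1 − 0.6251²) = 1/√0.6092 = 1.281; τ_1 = 0.1187/1.281 = 0.09265 s.
Leg 2: speed unknown; τ_2 = 1.026/γ_2.
Total proper time: 0.09265 + τ_2 = 0.4672, so τ_2 = 0.4672 − 0.09265 = 0.3745 s.
γ_2 = 1.026/0.3745 = 2.739; β = √(1 − 1/γ²) = √0.8667.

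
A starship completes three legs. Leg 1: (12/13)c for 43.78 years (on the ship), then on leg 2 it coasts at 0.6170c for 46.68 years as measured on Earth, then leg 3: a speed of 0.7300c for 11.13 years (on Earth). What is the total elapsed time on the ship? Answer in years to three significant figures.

Leg 1: 43.78 years is already measured on the ship.
Leg 2: γ = 1/√(1 − 0.6170²) = 1/√0.6193 = 1.271; τ_2 = 46.68/1.271 = 36.74 years.
Leg 3: γ = 1/√(1 − 0.7300²) = 1/√0.4671 = 1.463; τ_3 = 11.13/1.463 = 7.607 years.
Total: 43.78 + 36.74 + 7.607 years.

τ = 88.1 years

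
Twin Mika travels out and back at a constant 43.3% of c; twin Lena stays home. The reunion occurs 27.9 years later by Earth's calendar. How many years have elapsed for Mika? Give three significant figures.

τ = 25.1 years

β = 0.433; γ = 1/√(1 − 0.433²) = 1/√0.8125 = 1.109
Mika's clock measures proper time along the trip: τ = Δt/γ = 27.9/1.109 years.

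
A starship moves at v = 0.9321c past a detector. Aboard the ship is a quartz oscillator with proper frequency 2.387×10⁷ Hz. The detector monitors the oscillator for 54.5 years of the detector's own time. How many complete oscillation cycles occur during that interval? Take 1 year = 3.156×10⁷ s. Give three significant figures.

γ = 1/√(1 − 0.9321²) = 1/√0.1312 = 2.761
During 54.5 years of lab time, the oscillator's proper time advances by τ = Δt/γ = 54.5/2.761 = 19.74 years = 6.230×10⁸ s.
N = f × τ = 2.387×10⁷ × 6.230×10⁸ = 1.487×10¹⁶.

N = 1.49×10¹⁶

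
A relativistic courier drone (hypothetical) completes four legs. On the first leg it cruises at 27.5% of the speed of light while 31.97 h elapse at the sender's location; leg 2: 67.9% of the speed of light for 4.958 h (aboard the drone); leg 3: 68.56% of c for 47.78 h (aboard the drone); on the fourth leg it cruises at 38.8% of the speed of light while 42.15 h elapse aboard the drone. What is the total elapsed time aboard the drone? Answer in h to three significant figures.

Leg 1: β = 0.275; γ = 1/√(1 − 0.275²) = 1/√0.9244 = 1.040; τ_1 = 31.97/1.040 = 30.74 h.
Leg 2: 4.958 h is already measured aboard the drone.
Leg 3: 47.78 h is already measured aboard the drone.
Leg 4: 42.15 h is already measured aboard the drone.
Total: 30.74 + 4.958 + 47.78 + 42.15 h.

τ = 126 h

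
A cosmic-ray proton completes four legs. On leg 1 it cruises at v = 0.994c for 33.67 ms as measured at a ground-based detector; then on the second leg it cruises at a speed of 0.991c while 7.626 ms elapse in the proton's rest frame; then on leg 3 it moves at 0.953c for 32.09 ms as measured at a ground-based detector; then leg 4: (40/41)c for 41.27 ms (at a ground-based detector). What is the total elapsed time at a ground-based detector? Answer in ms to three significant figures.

Leg 1: 33.67 ms is already measured at a ground-based detector.
Leg 2: γ = 1/√(1 − 0.991²) = 1/√0.01792 = 7.470; Δt_2 = 7.470 × 7.626 = 56.97 ms.
Leg 3: 32.09 ms is already measured at a ground-based detector.
Leg 4: 41.27 ms is already measured at a ground-based detector.
Total: 33.67 + 56.97 + 32.09 + 41.27 ms.

Δt = 164 ms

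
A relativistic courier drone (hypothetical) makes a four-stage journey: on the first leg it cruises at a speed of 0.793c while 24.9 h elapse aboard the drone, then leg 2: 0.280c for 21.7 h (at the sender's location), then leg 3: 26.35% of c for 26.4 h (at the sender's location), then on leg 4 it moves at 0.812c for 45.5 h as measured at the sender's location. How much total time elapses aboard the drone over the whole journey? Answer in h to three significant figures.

τ = 97.8 h

Leg 1: 24.9 h is already measured aboard the drone.
Leg 2: γ = 1/√(1 − 0.280²) = 25/24 ≈ 1.042; τ_2 = 21.7/1.042 = 20.83 h.
Leg 3: β = 0.2635; γ = 1/√(1 − 0.2635²) = 1/√0.9306 = 1.037; τ_3 = 26.4/1.037 = 25.47 h.
Leg 4: γ = 1/√(1 − 0.812²) = 1/√0.3407 = 1.713; τ_4 = 45.5/1.713 = 26.56 h.
Total: 24.90 + 20.83 + 25.47 + 26.56 h.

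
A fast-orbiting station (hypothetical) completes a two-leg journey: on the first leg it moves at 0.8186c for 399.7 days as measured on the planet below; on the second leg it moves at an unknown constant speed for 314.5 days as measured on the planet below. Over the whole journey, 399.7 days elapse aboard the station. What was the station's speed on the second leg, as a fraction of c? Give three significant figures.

Leg 1: γ = 1/√(1 − 0.8186²) = 1/√0.3299 = 1.741; τ_1 = 399.7/1.741 = 229.6 days.
Leg 2: speed unknown; τ_2 = 314.5/γ_2.
Total proper time: 229.6 + τ_2 = 399.7, so τ_2 = 399.7 − 229.6 = 170.1 days.
γ_2 = 314.5/170.1 = 1.849; β = √(1 − 1/γ²) = √0.7074.

β = 0.841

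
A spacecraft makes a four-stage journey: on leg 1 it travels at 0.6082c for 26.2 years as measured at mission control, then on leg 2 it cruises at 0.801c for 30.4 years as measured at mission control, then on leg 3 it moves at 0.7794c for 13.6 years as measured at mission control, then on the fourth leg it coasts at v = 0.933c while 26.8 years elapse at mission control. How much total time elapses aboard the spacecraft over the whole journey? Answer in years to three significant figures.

Leg 1: γ = 1/√(1 − 0.6082²) = 1/√0.6301 = 1.260; τ_1 = 26.2/1.260 = 20.80 years.
Leg 2: γ = 1/√(1 − 0.801²) = 1/√0.3584 = 1.670; τ_2 = 30.4/1.670 = 18.20 years.
Leg 3: γ = 1/√(1 − 0.7794²) = 1/√0.3925 = 1.596; τ_3 = 13.6/1.596 = 8.521 years.
Leg 4: γ = 1/√(1 − 0.933²) = 1/√0.1295 = 2.779; τ_4 = 26.8/2.779 = 9.645 years.
Total: 20.80 + 18.20 + 8.521 + 9.645 years.

τ = 57.2 years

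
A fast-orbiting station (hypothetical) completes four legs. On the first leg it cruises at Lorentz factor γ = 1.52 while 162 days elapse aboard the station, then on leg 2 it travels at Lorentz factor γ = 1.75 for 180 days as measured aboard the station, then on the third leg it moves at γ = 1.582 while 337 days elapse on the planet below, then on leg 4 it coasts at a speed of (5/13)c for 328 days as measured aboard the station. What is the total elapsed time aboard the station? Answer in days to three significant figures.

τ = 883 days

Leg 1: 162 days is already measured aboard the station.
Leg 2: 180 days is already measured aboard the station.
Leg 3: γ = 1.582; τ_3 = 337/1.582 = 213.0 days.
Leg 4: 328 days is already measured aboard the station.
Total: 162.0 + 180.0 + 213.0 + 328.0 days.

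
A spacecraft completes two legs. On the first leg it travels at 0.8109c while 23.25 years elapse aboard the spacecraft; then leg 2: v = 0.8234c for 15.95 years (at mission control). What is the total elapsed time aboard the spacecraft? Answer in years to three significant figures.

τ = 32.3 years

Leg 1: 23.25 years is already measured aboard the spacecraft.
Leg 2: γ = 1/√(1 − 0.8234²) = 1/√0.3220 = 1.762; τ_2 = 15.95/1.762 = 9.051 years.
Total: 23.25 + 9.051 years.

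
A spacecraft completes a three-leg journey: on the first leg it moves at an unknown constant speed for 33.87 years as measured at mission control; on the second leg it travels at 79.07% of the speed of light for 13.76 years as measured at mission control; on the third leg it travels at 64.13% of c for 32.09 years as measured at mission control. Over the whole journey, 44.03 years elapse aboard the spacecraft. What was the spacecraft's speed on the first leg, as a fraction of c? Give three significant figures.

β = 0.946

Leg 1: speed unknown; τ_1 = 33.87/γ_1.
Leg 2: β = 0.7907; γ = 1/√(1 − 0.7907²) = 1/√0.3748 = 1.633; τ_2 = 13.76/1.633 = 8.424 years.
Leg 3: β = 0.6413; γ = 1/√(1 − 0.6413²) = 1/√0.5887 = 1.303; τ_3 = 32.09/1.303 = 24.62 years.
Total proper time: τ_1 + 8.424 + 24.62 = 44.03, so τ_1 = 44.03 − 33.05 = 10.98 years.
γ_1 = 33.87/10.98 = 3.084; β = √(1 − 1/γ²) = √0.8948.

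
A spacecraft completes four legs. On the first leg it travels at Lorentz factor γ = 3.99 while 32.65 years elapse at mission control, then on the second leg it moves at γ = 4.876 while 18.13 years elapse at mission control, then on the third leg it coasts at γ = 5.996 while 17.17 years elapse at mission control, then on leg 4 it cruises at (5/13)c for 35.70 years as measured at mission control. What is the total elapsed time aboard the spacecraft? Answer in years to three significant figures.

τ = 47.7 years

Leg 1: γ = 3.99; τ_1 = 32.65/3.990 = 8.183 years.
Leg 2: γ = 4.876; τ_2 = 18.13/4.876 = 3.718 years.
Leg 3: γ = 5.996; τ_3 = 17.17/5.996 = 2.864 years.
Leg 4: γ = 1/√(1 − (5/13)²) = 13/12 ≈ 1.083; τ_4 = 35.70/1.083 = 32.95 years.
Total: 8.183 + 3.718 + 2.864 + 32.95 years.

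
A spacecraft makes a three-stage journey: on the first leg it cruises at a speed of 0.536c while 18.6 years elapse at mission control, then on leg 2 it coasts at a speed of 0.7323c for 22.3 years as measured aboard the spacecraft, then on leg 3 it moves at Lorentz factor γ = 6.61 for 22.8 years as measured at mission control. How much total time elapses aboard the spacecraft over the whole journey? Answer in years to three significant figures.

τ = 41.5 years

Leg 1: γ = 1/√(1 − 0.536²) = 1/√0.7127 = 1.185; τ_1 = 18.6/1.185 = 15.70 years.
Leg 2: 22.3 years is already measured aboard the spacecraft.
Leg 3: γ = 6.61; τ_3 = 22.8/6.610 = 3.449 years.
Total: 15.70 + 22.30 + 3.449 years.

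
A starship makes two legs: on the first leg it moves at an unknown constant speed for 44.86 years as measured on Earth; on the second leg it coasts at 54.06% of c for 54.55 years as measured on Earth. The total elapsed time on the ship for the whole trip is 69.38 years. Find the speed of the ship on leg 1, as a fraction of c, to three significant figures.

Leg 1: speed unknown; τ_1 = 44.86/γ_1.
Leg 2: β = 0.5406; γ = 1/√(1 − 0.5406²) = 1/√0.7078 = 1.189; τ_2 = 54.55/1.189 = 45.89 years.
Total proper time: τ_1 + 45.89 = 69.38, so τ_1 = 69.38 − 45.89 = 23.49 years.
γ_1 = 44.86/23.49 = 1.910; β = √(1 − 1/γ²) = √0.7259.

β = 0.852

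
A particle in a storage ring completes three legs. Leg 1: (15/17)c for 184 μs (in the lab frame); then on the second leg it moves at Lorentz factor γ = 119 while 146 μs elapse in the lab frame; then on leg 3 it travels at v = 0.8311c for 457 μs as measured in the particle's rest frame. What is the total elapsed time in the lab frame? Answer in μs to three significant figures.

Leg 1: 184 μs is already measured in the lab frame.
Leg 2: 146 μs is already measured in the lab frame.
Leg 3: γ = 1/√(1 − 0.8311²) = 1/√0.3093 = 1.798; Δt_3 = 1.798 × 457 = 821.8 μs.
Total: 184.0 + 146.0 + 821.8 μs.

Δt = 1150 μs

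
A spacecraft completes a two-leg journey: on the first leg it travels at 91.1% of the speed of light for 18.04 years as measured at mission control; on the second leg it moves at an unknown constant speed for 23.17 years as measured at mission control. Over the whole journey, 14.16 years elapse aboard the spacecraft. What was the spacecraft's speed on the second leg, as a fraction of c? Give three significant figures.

Leg 1: β = 0.911; γ = 1/√(1 − 0.911²) = 1/√0.1701 = 2.425; τ_1 = 18.04/2.425 = 7.440 years.
Leg 2: speed unknown; τ_2 = 23.17/γ_2.
Total proper time: 7.440 + τ_2 = 14.16, so τ_2 = 14.16 − 7.440 = 6.720 years.
γ_2 = 23.17/6.720 = 3.448; β = √(1 − 1/γ²) = √0.9159.

β = 0.957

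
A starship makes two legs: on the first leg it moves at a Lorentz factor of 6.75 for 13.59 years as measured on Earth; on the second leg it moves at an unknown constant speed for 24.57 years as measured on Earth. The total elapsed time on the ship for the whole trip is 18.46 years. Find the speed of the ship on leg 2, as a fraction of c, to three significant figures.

Leg 1: γ = 6.75; τ_1 = 13.59/6.750 = 2.013 years.
Leg 2: speed unknown; τ_2 = 24.57/γ_2.
Total proper time: 2.013 + τ_2 = 18.46, so τ_2 = 18.46 − 2.013 = 16.45 years.
γ_2 = 24.57/16.45 = 1.494; β = √(1 − 1/γ²) = √0.5519.

β = 0.743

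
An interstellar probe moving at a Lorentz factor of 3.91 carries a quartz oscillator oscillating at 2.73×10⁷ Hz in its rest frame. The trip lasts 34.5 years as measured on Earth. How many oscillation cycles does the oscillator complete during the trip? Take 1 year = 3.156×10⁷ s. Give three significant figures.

N = 7.60×10¹⁵

γ = 3.91
The oscillator's own cycle count is N = f × τ where τ is the proper time aboard the probe. τ = Δt/γ = 34.5/3.910 = 8.824 years = 2.785×10⁸ s.
N = 2.73×10⁷ × 2.785×10⁸ = 7.602×10¹⁵.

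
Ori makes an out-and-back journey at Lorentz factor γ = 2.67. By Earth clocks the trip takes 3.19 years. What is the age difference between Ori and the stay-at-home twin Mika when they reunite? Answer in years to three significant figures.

γ = 2.67
Ori's elapsed proper time: τ = 3.19/2.670 = 1.195 years.
Age gap = Δt − τ = 3.19 − 1.195 years.

Δt − τ = 2.00 years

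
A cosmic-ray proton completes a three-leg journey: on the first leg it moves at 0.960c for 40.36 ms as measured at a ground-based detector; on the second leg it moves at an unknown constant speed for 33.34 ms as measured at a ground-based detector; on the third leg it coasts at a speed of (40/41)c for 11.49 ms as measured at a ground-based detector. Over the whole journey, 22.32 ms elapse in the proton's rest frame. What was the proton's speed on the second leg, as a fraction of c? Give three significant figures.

Leg 1: γ = 1/√(1 − 0.960²) = 25/7 ≈ 3.571; τ_1 = 40.36/3.571 = 11.30 ms.
Leg 2: speed unknown; τ_2 = 33.34/γ_2.
Leg 3: γ = 1/√(1 − (40/41)²) = 41/9 ≈ 4.556; τ_3 = 11.49/4.556 = 2.522 ms.
Total proper time: 11.30 + τ_2 + 2.522 = 22.32, so τ_2 = 22.32 − 13.82 = 8.497 ms.
γ_2 = 33.34/8.497 = 3.924; β = √(1 − 1/γ²) = √0.9350.

β = 0.967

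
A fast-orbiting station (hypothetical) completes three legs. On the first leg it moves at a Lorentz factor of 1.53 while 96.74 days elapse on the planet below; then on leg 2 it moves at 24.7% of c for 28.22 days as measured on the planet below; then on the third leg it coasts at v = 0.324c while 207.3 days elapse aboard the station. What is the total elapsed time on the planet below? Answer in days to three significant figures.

Δt = 344 days

Leg 1: 96.74 days is already measured on the planet below.
Leg 2: 28.22 days is already measured on the planet below.
Leg 3: γ = 1/√(1 − 0.324²) = 1/√0.8950 = 1.057; Δt_3 = 1.057 × 207.3 = 219.1 days.
Total: 96.74 + 28.22 + 219.1 days.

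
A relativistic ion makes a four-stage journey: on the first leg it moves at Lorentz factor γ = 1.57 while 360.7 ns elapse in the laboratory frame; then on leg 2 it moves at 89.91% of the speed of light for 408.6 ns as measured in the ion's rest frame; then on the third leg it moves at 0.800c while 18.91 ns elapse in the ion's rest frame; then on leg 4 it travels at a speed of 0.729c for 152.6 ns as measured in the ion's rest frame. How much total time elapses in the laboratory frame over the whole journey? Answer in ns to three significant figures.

Δt = 1550 ns

Leg 1: 360.7 ns is already measured in the laboratory frame.
Leg 2: β = 0.8991; γ = 1/√(1 − 0.8991²) = 1/√0.1916 = 2.284; Δt_2 = 2.284 × 408.6 = 933.4 ns.
Leg 3: γ = 1/√(1 − 0.800²) = 5/3 ≈ 1.667; Δt_3 = 1.667 × 18.91 = 31.52 ns.
Leg 4: γ = 1/√(1 − 0.729²) = 1/√0.4686 = 1.461; Δt_4 = 1.461 × 152.6 = 222.9 ns.
Total: 360.7 + 933.4 + 31.52 + 222.9 ns.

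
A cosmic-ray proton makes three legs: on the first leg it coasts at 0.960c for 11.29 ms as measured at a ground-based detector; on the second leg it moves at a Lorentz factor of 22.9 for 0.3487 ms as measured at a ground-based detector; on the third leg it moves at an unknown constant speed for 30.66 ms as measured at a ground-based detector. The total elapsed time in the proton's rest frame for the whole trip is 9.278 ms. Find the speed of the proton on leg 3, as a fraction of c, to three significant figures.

β = 0.980

Leg 1: γ = 1/√(1 − 0.960²) = 25/7 ≈ 3.571; τ_1 = 11.29/3.571 = 3.161 ms.
Leg 2: γ = 22.9; τ_2 = 0.3487/22.90 = 0.01523 ms.
Leg 3: speed unknown; τ_3 = 30.66/γ_3.
Total proper time: 3.161 + 0.01523 + τ_3 = 9.278, so τ_3 = 9.278 − 3.176 = 6.102 ms.
γ_3 = 30.66/6.102 = 5.025; β = √(1 − 1/γ²) = √0.9604.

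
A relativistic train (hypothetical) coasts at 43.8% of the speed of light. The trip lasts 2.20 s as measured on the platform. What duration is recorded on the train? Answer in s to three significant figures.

β = 0.438; γ = 1/√(1 − 0.438²) = 1/√0.8082 = 1.112
The interval measured on the platform is the dilated one; the clock on the train measures the proper time τ = Δt/γ = 2.20/1.112 s.

τ = 1.98 s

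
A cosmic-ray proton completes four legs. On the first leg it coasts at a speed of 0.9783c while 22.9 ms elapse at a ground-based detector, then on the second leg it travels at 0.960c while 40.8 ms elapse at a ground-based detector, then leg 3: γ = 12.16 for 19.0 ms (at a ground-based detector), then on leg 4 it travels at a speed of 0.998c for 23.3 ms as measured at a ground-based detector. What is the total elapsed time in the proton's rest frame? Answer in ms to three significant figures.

Leg 1: γ = 1/√(1 − 0.9783²) = 1/√0.04293 = 4.826; τ_1 = 22.9/4.826 = 4.745 ms.
Leg 2: γ = 1/√(1 − 0.960²) = 25/7 ≈ 3.571; τ_2 = 40.8/3.571 = 11.42 ms.
Leg 3: γ = 12.16; τ_3 = 19.0/12.16 = 1.563 ms.
Leg 4: γ = 1/√(1 − 0.998²) = 1/√0.003996 = 15.82; τ_4 = 23.3/15.82 = 1.473 ms.
Total: 4.745 + 11.42 + 1.563 + 1.473 ms.

τ = 19.2 ms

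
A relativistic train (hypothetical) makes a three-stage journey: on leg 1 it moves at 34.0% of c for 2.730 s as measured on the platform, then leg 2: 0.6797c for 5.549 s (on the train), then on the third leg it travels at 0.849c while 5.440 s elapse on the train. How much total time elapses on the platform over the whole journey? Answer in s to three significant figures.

Leg 1: 2.730 s is already measured on the platform.
Leg 2: γ = 1/√(1 − 0.6797²) = 1/√0.5380 = 1.363; Δt_2 = 1.363 × 5.549 = 7.565 s.
Leg 3: γ = 1/√(1 − 0.849²) = 1/√0.2792 = 1.893; Δt_3 = 1.893 × 5.440 = 10.30 s.
Total: 2.730 + 7.565 + 10.30 s.

Δt = 20.6 s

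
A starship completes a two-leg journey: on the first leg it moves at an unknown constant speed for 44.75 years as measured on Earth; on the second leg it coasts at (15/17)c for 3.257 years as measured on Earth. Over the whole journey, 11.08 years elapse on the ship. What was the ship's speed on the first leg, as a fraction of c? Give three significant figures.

Leg 1: speed unknown; τ_1 = 44.75/γ_1.
Leg 2: γ = 1/√(1 − (15/17)²) = 17/8 = 2.125; τ_2 = 3.257/2.125 = 1.533 years.
Total proper time: τ_1 + 1.533 = 11.08, so τ_1 = 11.08 − 1.533 = 9.547 years.
γ_1 = 44.75/9.547 = 4.687; β = √(1 − 1/γ²) = √0.9545.

β = 0.977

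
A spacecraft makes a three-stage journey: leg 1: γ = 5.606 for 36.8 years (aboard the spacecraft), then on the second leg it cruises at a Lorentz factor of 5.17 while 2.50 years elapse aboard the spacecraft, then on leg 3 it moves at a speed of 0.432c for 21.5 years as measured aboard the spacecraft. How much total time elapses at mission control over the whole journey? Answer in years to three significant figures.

Leg 1: γ = 5.606; Δt_1 = 5.606 × 36.8 = 206.3 years.
Leg 2: γ = 5.17; Δt_2 = 5.170 × 2.50 = 12.93 years.
Leg 3: γ = 1/√(1 − 0.432²) = 1/√0.8134 = 1.109; Δt_3 = 1.109 × 21.5 = 23.84 years.
Total: 206.3 + 12.93 + 23.84 years.

Δt = 243 years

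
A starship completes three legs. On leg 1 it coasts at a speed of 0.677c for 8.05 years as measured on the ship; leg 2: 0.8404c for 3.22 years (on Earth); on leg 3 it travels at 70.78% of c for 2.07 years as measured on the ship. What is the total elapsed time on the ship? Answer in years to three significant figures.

τ = 11.9 years

Leg 1: 8.05 years is already measured on the ship.
Leg 2: γ = 1/√(1 − 0.8404²) = 1/√0.2937 = 1.845; τ_2 = 3.22/1.845 = 1.745 years.
Leg 3: 2.07 years is already measured on the ship.
Total: 8.050 + 1.745 + 2.070 years.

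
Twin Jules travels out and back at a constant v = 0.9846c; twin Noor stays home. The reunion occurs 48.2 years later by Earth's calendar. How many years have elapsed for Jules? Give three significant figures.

τ = 8.43 years

γ = 1/√(1 − 0.9846²) = 1/√0.03056 = 5.720
Jules's clock measures proper time along the trip: τ = Δt/γ = 48.2/5.720 years.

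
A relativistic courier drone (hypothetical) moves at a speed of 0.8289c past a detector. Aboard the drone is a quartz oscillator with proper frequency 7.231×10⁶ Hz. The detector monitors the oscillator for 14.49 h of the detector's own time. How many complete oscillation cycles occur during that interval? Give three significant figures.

N = 2.11×10¹¹

γ = 1/√(1 − 0.8289²) = 1/√0.3129 = 1.788
During 14.49 h of lab time, the oscillator's proper time advances by τ = Δt/γ = 14.49/1.788 = 8.106 h = 2.918×10⁴ s.
N = f × τ = 7.231×10⁶ × 2.918×10⁴ = 2.110×10¹¹.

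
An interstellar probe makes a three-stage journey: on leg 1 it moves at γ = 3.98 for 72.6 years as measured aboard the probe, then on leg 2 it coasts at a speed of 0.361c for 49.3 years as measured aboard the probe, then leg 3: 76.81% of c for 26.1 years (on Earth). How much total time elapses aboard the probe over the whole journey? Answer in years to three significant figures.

Leg 1: 72.6 years is already measured aboard the probe.
Leg 2: 49.3 years is already measured aboard the probe.
Leg 3: β = 0.7681; γ = 1/√(1 − 0.7681²) = 1/√0.4100 = 1.562; τ_3 = 26.1/1.562 = 16.71 years.
Total: 72.60 + 49.30 + 16.71 years.

τ = 139 years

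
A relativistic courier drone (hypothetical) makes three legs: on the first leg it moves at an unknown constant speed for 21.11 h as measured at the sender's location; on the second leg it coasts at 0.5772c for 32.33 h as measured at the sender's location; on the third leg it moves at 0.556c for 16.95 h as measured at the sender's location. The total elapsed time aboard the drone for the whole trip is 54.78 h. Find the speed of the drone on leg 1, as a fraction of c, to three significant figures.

β = 0.736

Leg 1: speed unknown; τ_1 = 21.11/γ_1.
Leg 2: γ = 1/√(1 − 0.5772²) = 1/√0.6668 = 1.225; τ_2 = 32.33/1.225 = 26.40 h.
Leg 3: γ = 1/√(1 − 0.556²) = 1/√0.6909 = 1.203; τ_3 = 16.95/1.203 = 14.09 h.
Total proper time: τ_1 + 26.40 + 14.09 = 54.78, so τ_1 = 54.78 − 40.49 = 14.29 h.
γ_1 = 21.11/14.29 = 1.477; β = √(1 − 1/γ²) = √0.5417.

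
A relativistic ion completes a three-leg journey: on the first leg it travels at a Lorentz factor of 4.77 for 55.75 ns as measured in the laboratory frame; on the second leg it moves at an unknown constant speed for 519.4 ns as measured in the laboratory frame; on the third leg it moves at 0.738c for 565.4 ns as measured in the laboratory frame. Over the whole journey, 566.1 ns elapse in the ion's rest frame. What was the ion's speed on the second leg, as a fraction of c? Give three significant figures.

Leg 1: γ = 4.77; τ_1 = 55.75/4.770 = 11.69 ns.
Leg 2: speed unknown; τ_2 = 519.4/γ_2.
Leg 3: γ = 1/√(1 − 0.738²) = 1/√0.4554 = 1.482; τ_3 = 565.4/1.482 = 381.5 ns.
Total proper time: 11.69 + τ_2 + 381.5 = 566.1, so τ_2 = 566.1 − 393.2 = 172.9 ns.
γ_2 = 519.4/172.9 = 3.004; β = √(1 − 1/γ²) = √0.8892.

β = 0.943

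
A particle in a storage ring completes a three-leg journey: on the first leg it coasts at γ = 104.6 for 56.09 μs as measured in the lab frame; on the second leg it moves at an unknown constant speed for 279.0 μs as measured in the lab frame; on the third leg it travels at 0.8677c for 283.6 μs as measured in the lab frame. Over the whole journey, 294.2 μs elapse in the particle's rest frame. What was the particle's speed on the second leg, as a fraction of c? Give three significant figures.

Leg 1: γ = 104.6; τ_1 = 56.09/104.6 = 0.5362 μs.
Leg 2: speed unknown; τ_2 = 279.0/γ_2.
Leg 3: γ = 1/√(1 − 0.8677²) = 1/√0.2471 = 2.012; τ_3 = 283.6/2.012 = 141.0 μs.
Total proper time: 0.5362 + τ_2 + 141.0 = 294.2, so τ_2 = 294.2 − 141.5 = 152.7 μs.
γ_2 = 279.0/152.7 = 1.827; β = √(1 − 1/γ²) = √0.7005.

β = 0.837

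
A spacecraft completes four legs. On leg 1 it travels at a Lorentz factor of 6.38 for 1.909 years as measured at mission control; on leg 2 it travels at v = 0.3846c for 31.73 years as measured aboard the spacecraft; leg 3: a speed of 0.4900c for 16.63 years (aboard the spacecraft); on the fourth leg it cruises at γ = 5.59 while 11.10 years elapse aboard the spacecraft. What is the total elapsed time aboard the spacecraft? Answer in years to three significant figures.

τ = 59.8 years

Leg 1: γ = 6.38; τ_1 = 1.909/6.380 = 0.2992 years.
Leg 2: 31.73 years is already measured aboard the spacecraft.
Leg 3: 16.63 years is already measured aboard the spacecraft.
Leg 4: 11.10 years is already measured aboard the spacecraft.
Total: 0.2992 + 31.73 + 16.63 + 11.10 years.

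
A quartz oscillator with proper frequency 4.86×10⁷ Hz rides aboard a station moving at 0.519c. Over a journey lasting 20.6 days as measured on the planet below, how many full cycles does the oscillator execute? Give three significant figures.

γ = 1/√(1 − 0.519²) = 1/√0.7306 = 1.170
The oscillator's own cycle count is N = f × τ where τ is the proper time aboard the station. τ = Δt/γ = 20.6/1.170 = 17.61 days = 1.521×10⁶ s.
N = 4.86×10⁷ × 1.521×10⁶ = 7.394×10¹³.

N = 7.39×10¹³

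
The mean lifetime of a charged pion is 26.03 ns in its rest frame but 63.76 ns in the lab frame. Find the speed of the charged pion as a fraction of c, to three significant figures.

v = 0.913c

γ = Δt/τ₀ = 63.76/26.03 = 2.449
β = √(1 − 1/γ²) = √(1 − 0.1667) = √0.8333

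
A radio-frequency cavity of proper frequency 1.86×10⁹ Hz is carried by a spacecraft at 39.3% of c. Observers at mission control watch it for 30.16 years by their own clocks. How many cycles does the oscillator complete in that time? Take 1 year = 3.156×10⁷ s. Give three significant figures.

N = 1.63×10¹⁸

β = 0.393; γ = 1/√(1 − 0.393²) = 1/√0.8456 = 1.088
During 30.16 years of lab time, the oscillator's proper time advances by τ = Δt/γ = 30.16/1.088 = 27.73 years = 8.753×10⁸ s.
N = f × τ = 1.86×10⁹ × 8.753×10⁸ = 1.628×10¹⁸.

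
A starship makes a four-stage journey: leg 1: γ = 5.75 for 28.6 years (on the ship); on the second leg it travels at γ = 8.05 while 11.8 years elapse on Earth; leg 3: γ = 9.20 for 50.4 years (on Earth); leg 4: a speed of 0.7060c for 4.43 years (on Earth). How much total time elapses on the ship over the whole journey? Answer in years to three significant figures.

τ = 38.7 years

Leg 1: 28.6 years is already measured on the ship.
Leg 2: γ = 8.05; τ_2 = 11.8/8.050 = 1.466 years.
Leg 3: γ = 9.20; τ_3 = 50.4/9.200 = 5.478 years.
Leg 4: γ = 1/√(1 − 0.7060²) = 1/√0.5016 = 1.412; τ_4 = 4.43/1.412 = 3.137 years.
Total: 28.60 + 1.466 + 5.478 + 3.137 years.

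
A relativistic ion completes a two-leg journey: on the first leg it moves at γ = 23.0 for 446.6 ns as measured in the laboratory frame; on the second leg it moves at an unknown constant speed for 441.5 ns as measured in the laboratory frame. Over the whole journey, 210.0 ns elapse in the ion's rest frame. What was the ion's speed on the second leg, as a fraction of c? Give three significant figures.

Leg 1: γ = 23.0; τ_1 = 446.6/23.00 = 19.42 ns.
Leg 2: speed unknown; τ_2 = 441.5/γ_2.
Total proper time: 19.42 + τ_2 = 210.0, so τ_2 = 210.0 − 19.42 = 190.6 ns.
γ_2 = 441.5/190.6 = 2.317; β = √(1 − 1/γ²) = √0.8137.

β = 0.902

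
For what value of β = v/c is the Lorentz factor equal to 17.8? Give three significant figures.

β = 0.998

β = √(1 − 1/γ²) = √(1 − 1/17.8²) = √(1 − 0.003156) = √0.9968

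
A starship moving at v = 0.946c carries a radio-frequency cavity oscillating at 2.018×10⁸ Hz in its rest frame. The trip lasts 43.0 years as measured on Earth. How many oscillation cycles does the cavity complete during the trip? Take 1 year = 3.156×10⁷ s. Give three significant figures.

N = 8.88×10¹⁶

γ = 1/√(1 − 0.946²) = 1/√0.1051 = 3.085
The oscillator's own cycle count is N = f × τ where τ is the proper time on the ship. τ = Δt/γ = 43.0/3.085 = 13.94 years = 4.399×10⁸ s.
N = 2.018×10⁸ × 4.399×10⁸ = 8.878×10¹⁶.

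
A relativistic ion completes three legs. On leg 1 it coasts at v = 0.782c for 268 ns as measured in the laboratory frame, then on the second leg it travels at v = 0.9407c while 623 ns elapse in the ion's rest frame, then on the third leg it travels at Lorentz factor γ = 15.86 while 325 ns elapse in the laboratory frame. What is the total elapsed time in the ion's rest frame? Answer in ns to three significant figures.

τ = 811 ns

Leg 1: γ = 1/√(1 − 0.782²) = 1/√0.3885 = 1.604; τ_1 = 268/1.604 = 167.0 ns.
Leg 2: 623 ns is already measured in the ion's rest frame.
Leg 3: γ = 15.86; τ_3 = 325/15.86 = 20.49 ns.
Total: 167.0 + 623.0 + 20.49 ns.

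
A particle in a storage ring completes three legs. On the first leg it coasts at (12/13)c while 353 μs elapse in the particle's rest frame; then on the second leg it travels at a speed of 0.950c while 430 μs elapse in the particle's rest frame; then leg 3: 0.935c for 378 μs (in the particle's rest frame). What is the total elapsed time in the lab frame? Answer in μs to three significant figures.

Leg 1: γ = 1/√(1 − (12/13)²) = 13/5 = 2.600; Δt_1 = 2.600 × 353 = 917.8 μs.
Leg 2: γ = 1/√(1 − 0.950²) = 1/√0.09750 = 3.203; Δt_2 = 3.203 × 430 = 1377 μs.
Leg 3: γ = 1/√(1 − 0.935²) = 1/√0.1258 = 2.820; Δt_3 = 2.820 × 378 = 1066 μs.
Total: 917.8 + 1377 + 1066 μs.

Δt = 3360 μs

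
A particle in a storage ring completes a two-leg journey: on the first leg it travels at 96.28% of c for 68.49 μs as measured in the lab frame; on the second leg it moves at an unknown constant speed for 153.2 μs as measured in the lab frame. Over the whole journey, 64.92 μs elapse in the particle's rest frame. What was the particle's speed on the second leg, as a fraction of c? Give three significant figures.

Leg 1: β = 0.9628; γ = 1/√(1 − 0.9628²) = 1/√0.07302 = 3.701; τ_1 = 68.49/3.701 = 18.51 μs.
Leg 2: speed unknown; τ_2 = 153.2/γ_2.
Total proper time: 18.51 + τ_2 = 64.92, so τ_2 = 64.92 − 18.51 = 46.41 μs.
γ_2 = 153.2/46.41 = 3.301; β = √(1 − 1/γ²) = √0.9082.

β = 0.953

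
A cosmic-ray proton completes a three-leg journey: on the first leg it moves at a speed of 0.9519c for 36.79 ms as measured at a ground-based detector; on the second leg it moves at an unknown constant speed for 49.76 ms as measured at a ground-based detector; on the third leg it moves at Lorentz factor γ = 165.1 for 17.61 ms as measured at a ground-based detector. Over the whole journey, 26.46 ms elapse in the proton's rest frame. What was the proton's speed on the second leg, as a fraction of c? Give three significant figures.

Leg 1: γ = 1/√(1 − 0.9519²) = 1/√0.09389 = 3.264; τ_1 = 36.79/3.264 = 11.27 ms.
Leg 2: speed unknown; τ_2 = 49.76/γ_2.
Leg 3: γ = 165.1; τ_3 = 17.61/165.1 = 0.1067 ms.
Total proper time: 11.27 + τ_2 + 0.1067 = 26.46, so τ_2 = 26.46 − 11.38 = 15.08 ms.
γ_2 = 49.76/15.08 = 3.300; β = √(1 − 1/γ²) = √0.9082.

β = 0.953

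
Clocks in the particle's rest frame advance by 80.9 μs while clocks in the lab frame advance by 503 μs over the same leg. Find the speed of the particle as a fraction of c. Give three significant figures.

v = 0.987c

The proper time is measured in the particle's rest frame (both events occur at the particle's location); Δt is measured in the lab frame. γ = Δt/τ = 503/80.9 = 6.218.
β = √(1 − 1/γ²) = √(1 − 0.02587) = √0.9741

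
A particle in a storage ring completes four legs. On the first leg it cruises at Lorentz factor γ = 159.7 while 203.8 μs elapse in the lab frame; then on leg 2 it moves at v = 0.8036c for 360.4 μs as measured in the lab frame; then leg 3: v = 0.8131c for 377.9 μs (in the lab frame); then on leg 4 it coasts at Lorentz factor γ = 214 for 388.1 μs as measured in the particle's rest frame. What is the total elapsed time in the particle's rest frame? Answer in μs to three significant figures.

τ = 824 μs

Leg 1: γ = 159.7; τ_1 = 203.8/159.7 = 1.276 μs.
Leg 2: γ = 1/√(1 − 0.8036²) = 1/√0.3542 = 1.680; τ_2 = 360.4/1.680 = 214.5 μs.
Leg 3: γ = 1/√(1 − 0.8131²) = 1/√0.3389 = 1.718; τ_3 = 377.9/1.718 = 220.0 μs.
Leg 4: 388.1 μs is already measured in the particle's rest frame.
Total: 1.276 + 214.5 + 220.0 + 388.1 μs.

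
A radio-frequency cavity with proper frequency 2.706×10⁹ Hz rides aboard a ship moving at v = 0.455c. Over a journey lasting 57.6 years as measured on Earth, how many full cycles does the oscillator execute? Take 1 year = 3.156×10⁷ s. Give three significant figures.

N = 4.38×10¹⁸

γ = 1/√(1 − 0.455²) = 1/√0.7930 = 1.123
The oscillator's own cycle count is N = f × τ where τ is the proper time on the ship. τ = Δt/γ = 57.6/1.123 = 51.29 years = 1.619×10⁹ s.
N = 2.706×10⁹ × 1.619×10⁹ = 4.380×10¹⁸.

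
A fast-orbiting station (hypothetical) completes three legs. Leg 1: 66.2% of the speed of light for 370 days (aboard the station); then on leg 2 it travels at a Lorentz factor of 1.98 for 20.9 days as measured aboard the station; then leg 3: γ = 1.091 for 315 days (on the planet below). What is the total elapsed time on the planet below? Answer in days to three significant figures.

Δt = 850 days

Leg 1: β = 0.662; γ = 1/√(1 − 0.662²) = 1/√0.5618 = 1.334; Δt_1 = 1.334 × 370 = 493.7 days.
Leg 2: γ = 1.98; Δt_2 = 1.980 × 20.9 = 41.38 days.
Leg 3: 315 days is already measured on the planet below.
Total: 493.7 + 41.38 + 315.0 days.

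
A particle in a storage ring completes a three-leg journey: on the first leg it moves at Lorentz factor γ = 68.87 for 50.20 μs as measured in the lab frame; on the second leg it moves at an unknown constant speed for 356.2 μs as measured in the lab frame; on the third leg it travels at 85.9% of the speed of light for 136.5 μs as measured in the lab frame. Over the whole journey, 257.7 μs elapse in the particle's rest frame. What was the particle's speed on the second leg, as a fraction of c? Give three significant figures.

β = 0.851

Leg 1: γ = 68.87; τ_1 = 50.20/68.87 = 0.7289 μs.
Leg 2: speed unknown; τ_2 = 356.2/γ_2.
Leg 3: β = 0.859; γ = 1/√(1 − 0.859²) = 1/√0.2621 = 1.953; τ_3 = 136.5/1.953 = 69.88 μs.
Total proper time: 0.7289 + τ_2 + 69.88 = 257.7, so τ_2 = 257.7 − 70.61 = 187.1 μs.
γ_2 = 356.2/187.1 = 1.904; β = √(1 − 1/γ²) = √0.7241.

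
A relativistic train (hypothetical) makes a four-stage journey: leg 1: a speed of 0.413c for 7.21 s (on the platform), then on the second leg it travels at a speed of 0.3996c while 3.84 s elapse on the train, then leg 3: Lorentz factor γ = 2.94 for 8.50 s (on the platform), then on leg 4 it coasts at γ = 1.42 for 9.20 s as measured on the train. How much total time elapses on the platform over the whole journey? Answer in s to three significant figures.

Leg 1: 7.21 s is already measured on the platform.
Leg 2: γ = 1/√(1 − 0.3996²) = 1/√0.8403 = 1.091; Δt_2 = 1.091 × 3.84 = 4.189 s.
Leg 3: 8.50 s is already measured on the platform.
Leg 4: γ = 1.42; Δt_4 = 1.420 × 9.20 = 13.06 s.
Total: 7.210 + 4.189 + 8.500 + 13.06 s.

Δt = 33.0 s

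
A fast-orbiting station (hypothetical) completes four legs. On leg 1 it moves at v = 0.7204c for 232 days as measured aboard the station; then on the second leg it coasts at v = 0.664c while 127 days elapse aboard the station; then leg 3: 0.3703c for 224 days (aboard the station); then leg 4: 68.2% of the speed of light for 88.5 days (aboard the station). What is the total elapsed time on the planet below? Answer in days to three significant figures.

Δt = 867 days

Leg 1: γ = 1/√(1 − 0.7204²) = 1/√0.4810 = 1.442; Δt_1 = 1.442 × 232 = 334.5 days.
Leg 2: γ = 1/√(1 − 0.664²) = 1/√0.5591 = 1.337; Δt_2 = 1.337 × 127 = 169.8 days.
Leg 3: γ = 1/√(1 − 0.3703²) = 1/√0.8629 = 1.077; Δt_3 = 1.077 × 224 = 241.1 days.
Leg 4: β = 0.682; γ = 1/√(1 − 0.682²) = 1/√0.5349 = 1.367; Δt_4 = 1.367 × 88.5 = 121.0 days.
Total: 334.5 + 169.8 + 241.1 + 121.0 days.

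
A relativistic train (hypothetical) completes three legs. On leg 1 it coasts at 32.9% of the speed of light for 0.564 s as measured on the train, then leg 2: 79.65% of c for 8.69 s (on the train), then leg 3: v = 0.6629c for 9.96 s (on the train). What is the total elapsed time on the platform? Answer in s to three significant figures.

Δt = 28.3 s

Leg 1: β = 0.329; γ = 1/√(1 − 0.329²) = 1/√0.8918 = 1.059; Δt_1 = 1.059 × 0.564 = 0.5972 s.
Leg 2: β = 0.7965; γ = 1/√(1 − 0.7965²) = 1/√0.3656 = 1.654; Δt_2 = 1.654 × 8.69 = 14.37 s.
Leg 3: γ = 1/√(1 − 0.6629²) = 1/√0.5606 = 1.336; Δt_3 = 1.336 × 9.96 = 13.30 s.
Total: 0.5972 + 14.37 + 13.30 s.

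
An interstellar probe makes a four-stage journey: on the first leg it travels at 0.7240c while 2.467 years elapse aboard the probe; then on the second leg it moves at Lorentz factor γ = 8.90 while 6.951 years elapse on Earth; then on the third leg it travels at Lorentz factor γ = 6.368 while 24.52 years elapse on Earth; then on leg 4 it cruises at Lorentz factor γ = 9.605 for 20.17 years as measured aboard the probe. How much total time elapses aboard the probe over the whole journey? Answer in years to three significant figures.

τ = 27.3 years

Leg 1: 2.467 years is already measured aboard the probe.
Leg 2: γ = 8.90; τ_2 = 6.951/8.900 = 0.7810 years.
Leg 3: γ = 6.368; τ_3 = 24.52/6.368 = 3.851 years.
Leg 4: 20.17 years is already measured aboard the probe.
Total: 2.467 + 0.7810 + 3.851 + 20.17 years.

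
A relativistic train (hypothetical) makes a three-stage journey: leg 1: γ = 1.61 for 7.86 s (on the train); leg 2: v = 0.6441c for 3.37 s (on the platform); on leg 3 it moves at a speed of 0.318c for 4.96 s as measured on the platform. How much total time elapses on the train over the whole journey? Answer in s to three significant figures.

τ = 15.1 s

Leg 1: 7.86 s is already measured on the train.
Leg 2: γ = 1/√(1 − 0.6441²) = 1/√0.5851 = 1.307; τ_2 = 3.37/1.307 = 2.578 s.
Leg 3: γ = 1/√(1 − 0.318²) = 1/√0.8989 = 1.055; τ_3 = 4.96/1.055 = 4.703 s.
Total: 7.860 + 2.578 + 4.703 s.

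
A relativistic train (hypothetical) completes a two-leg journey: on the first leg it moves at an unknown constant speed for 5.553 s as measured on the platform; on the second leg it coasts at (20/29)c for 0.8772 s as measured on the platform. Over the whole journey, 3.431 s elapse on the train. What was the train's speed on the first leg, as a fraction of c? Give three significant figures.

β = 0.864

Leg 1: speed unknown; τ_1 = 5.553/γ_1.
Leg 2: γ = 1/√(1 − (20/29)²) = 29/21 ≈ 1.381; τ_2 = 0.8772/1.381 = 0.6352 s.
Total proper time: τ_1 + 0.6352 = 3.431, so τ_1 = 3.431 − 0.6352 = 2.796 s.
γ_1 = 5.553/2.796 = 1.986; β = √(1 − 1/γ²) = √0.7465.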